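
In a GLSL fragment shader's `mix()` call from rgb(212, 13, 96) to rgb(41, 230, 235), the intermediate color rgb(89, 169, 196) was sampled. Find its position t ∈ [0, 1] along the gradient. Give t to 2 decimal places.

0.72

Invert the lerp on the G channel (largest span, 217): t = (169 − 13) / (230 − 13) = 156/217 = 0.71889.
Check on R: (89 − 212)/(41 − 212) = 0.7193 ✓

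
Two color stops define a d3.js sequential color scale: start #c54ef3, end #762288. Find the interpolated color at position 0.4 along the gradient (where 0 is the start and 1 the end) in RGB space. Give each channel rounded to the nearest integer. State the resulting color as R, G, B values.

(165, 60, 200)

#c54ef3 → (197, 78, 243); #762288 → (118, 34, 136).
R = 197 + 0.4 × (118 − 197) = 197 + 0.4 × -79 = 165.4 → 165
G = 78 + 0.4 × (34 − 78) = 78 + 0.4 × -44 = 60.4 → 60
B = 243 + 0.4 × (136 − 243) = 243 + 0.4 × -107 = 200.2 → 200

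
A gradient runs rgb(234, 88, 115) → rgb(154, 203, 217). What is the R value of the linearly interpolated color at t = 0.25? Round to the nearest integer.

R = 234 + 0.25 × (154 − 234) = 214 → 214

214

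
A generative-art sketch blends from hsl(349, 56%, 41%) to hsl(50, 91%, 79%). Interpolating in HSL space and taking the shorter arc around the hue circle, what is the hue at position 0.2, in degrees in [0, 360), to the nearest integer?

Hue: 50 − 349 = -299°, but |-299| > 180 so the shorter arc goes the other way: Δh = -299 + 360 = 61°.
H = 349 + 0.2 × (61) = 361.2 → 361 → 361 mod 360 = 1°

1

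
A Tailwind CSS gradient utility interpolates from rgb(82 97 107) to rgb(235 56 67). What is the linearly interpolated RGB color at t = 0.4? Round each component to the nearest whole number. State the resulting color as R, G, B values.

(143, 81, 91)

R = 82 + 0.4 × (235 − 82) = 82 + 0.4 × 153 = 143.2 → 143
G = 97 + 0.4 × (56 − 97) = 97 + 0.4 × -41 = 80.6 → 81
B = 107 + 0.4 × (67 − 107) = 107 + 0.4 × -40 = 91 → 91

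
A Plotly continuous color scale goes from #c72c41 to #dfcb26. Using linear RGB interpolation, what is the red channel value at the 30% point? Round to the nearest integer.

R₁ = 199 (from #c72c41), R₂ = 223 (from #dfcb26).
R = 199 + 0.3 × (223 − 199) = 206.2 → 206

206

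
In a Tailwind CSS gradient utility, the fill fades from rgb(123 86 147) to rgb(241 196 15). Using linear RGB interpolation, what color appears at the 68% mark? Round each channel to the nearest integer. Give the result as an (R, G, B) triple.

(203, 161, 57)

68% corresponds to t = 0.68.
R = 123 + 0.68 × (241 − 123) = 123 + 0.68 × 118 = 203.24 → 203
G = 86 + 0.68 × (196 − 86) = 86 + 0.68 × 110 = 160.8 → 161
B = 147 + 0.68 × (15 − 147) = 147 + 0.68 × -132 = 57.24 → 57
So the blended color is (203, 161, 57), about #cba139.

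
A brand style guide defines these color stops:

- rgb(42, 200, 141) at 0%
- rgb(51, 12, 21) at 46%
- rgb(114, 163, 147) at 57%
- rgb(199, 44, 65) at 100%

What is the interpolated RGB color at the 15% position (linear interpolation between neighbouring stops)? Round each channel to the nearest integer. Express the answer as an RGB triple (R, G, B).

15% lies between the 0% and 46% stops, so the local fraction is t = (15 − 0)/(46 − 0) = 15/46 ≈ 0.3261.
R = 42 + 0.3261 × (51 − 42) = 44.935 → 45
G = 200 + 0.3261 × (12 − 200) = 138.693 → 139
B = 141 + 0.3261 × (21 − 141) = 101.868 → 102

(45, 139, 102)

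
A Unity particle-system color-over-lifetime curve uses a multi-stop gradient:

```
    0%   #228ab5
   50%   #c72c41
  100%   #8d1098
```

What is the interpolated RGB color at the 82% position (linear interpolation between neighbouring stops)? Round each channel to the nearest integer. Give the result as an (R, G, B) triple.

(162, 26, 121)

82% lies between the 50% and 100% stops, so the local fraction is t = (82 − 50)/(100 − 50) = 32/50 ≈ 0.64.
#c72c41 → (199, 44, 65); #8d1098 → (141, 16, 152).
R = 199 + 0.64 × (141 − 199) = 161.88 → 162
G = 44 + 0.64 × (16 − 44) = 26.08 → 26
B = 65 + 0.64 × (152 − 65) = 120.68 → 121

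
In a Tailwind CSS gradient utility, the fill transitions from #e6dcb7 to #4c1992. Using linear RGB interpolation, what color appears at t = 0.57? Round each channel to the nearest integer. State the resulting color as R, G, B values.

(142, 109, 162)

#e6dcb7 → (230, 220, 183); #4c1992 → (76, 25, 146).
R = 230 + 0.57 × (76 − 230) = 230 + 0.57 × -154 = 142.22 → 142
G = 220 + 0.57 × (25 − 220) = 220 + 0.57 × -195 = 108.85 → 109
B = 183 + 0.57 × (146 − 183) = 183 + 0.57 × -37 = 161.91 → 162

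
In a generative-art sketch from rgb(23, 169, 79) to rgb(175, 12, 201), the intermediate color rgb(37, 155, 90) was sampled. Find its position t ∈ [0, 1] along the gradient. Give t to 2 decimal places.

0.09

Invert the lerp on the G channel (largest span, 157): t = (155 − 169) / (12 − 169) = -14/-157 = 0.089172.
Check on R: (37 − 23)/(175 − 23) = 0.09211 ✓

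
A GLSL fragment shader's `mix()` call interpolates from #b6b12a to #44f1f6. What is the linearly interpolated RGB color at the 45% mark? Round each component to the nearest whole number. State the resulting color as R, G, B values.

#b6b12a → (182, 177, 42); #44f1f6 → (68, 241, 246).
45% corresponds to t = 0.45.
R = 182 + 0.45 × (68 − 182) = 182 + 0.45 × -114 = 130.7 → 131
G = 177 + 0.45 × (241 − 177) = 177 + 0.45 × 64 = 205.8 → 206
B = 42 + 0.45 × (246 − 42) = 42 + 0.45 × 204 = 133.8 → 134

(131, 206, 134)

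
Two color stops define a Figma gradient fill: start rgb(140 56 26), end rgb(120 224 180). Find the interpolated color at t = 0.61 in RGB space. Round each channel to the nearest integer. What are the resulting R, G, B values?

(128, 158, 120)

R = 140 + 0.61 × (120 − 140) = 140 + 0.61 × -20 = 127.8 → 128
G = 56 + 0.61 × (224 − 56) = 56 + 0.61 × 168 = 158.48 → 158
B = 26 + 0.61 × (180 − 26) = 26 + 0.61 × 154 = 119.94 → 120
So the blended color is (128, 158, 120), about #809e78.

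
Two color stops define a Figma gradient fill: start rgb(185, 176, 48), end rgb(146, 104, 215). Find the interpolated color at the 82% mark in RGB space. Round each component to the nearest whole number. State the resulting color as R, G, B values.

(153, 117, 185)

82% corresponds to t = 0.82.
R = 185 + 0.82 × (146 − 185) = 185 + 0.82 × -39 = 153.02 → 153
G = 176 + 0.82 × (104 − 176) = 176 + 0.82 × -72 = 116.96 → 117
B = 48 + 0.82 × (215 − 48) = 48 + 0.82 × 167 = 184.94 → 185
So the blended color is (153, 117, 185), about #9975b9.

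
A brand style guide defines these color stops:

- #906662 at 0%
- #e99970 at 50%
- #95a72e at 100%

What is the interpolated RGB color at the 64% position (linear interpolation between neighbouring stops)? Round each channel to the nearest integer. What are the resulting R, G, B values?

64% lies between the 50% and 100% stops, so the local fraction is t = (64 − 50)/(100 − 50) = 14/50 ≈ 0.28.
#e99970 → (233, 153, 112); #95a72e → (149, 167, 46).
R = 233 + 0.28 × (149 − 233) = 209.48 → 209
G = 153 + 0.28 × (167 − 153) = 156.92 → 157
B = 112 + 0.28 × (46 − 112) = 93.52 → 94

(209, 157, 94)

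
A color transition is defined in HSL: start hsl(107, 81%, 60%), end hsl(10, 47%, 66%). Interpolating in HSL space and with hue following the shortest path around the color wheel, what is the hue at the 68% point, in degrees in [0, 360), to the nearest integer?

Hue arc: Δh = 10 − 107 = -97° (|Δh| ≤ 180, already the shorter path).
H = 107 + 0.68 × (-97) = 41.04 → 41°

41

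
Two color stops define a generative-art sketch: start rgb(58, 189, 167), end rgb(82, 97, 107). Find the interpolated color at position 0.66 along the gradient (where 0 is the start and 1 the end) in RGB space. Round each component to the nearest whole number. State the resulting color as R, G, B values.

(74, 128, 127)

R = 58 + 0.66 × (82 − 58) = 58 + 0.66 × 24 = 73.84 → 74
G = 189 + 0.66 × (97 − 189) = 189 + 0.66 × -92 = 128.28 → 128
B = 167 + 0.66 × (107 − 167) = 167 + 0.66 × -60 = 127.4 → 127
So the blended color is (74, 128, 127), about #4a807f.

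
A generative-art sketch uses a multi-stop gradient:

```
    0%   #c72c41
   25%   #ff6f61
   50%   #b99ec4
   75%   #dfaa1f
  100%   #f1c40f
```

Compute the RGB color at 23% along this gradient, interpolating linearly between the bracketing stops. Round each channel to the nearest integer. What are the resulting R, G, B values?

(251, 106, 94)

23% lies between the 0% and 25% stops, so the local fraction is t = (23 − 0)/(25 − 0) = 23/25 ≈ 0.92.
#c72c41 → (199, 44, 65); #ff6f61 → (255, 111, 97).
R = 199 + 0.92 × (255 − 199) = 250.52 → 251
G = 44 + 0.92 × (111 − 44) = 105.64 → 106
B = 65 + 0.92 × (97 − 65) = 94.44 → 94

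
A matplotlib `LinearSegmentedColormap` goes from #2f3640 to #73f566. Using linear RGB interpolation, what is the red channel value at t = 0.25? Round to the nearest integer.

R₁ = 47 (from #2f3640), R₂ = 115 (from #73f566).
R = 47 + 0.25 × (115 − 47) = 64 → 64

64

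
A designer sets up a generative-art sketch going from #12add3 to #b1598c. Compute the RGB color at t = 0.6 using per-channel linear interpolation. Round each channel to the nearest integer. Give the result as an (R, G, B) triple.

(113, 123, 168)

#12add3 → (18, 173, 211); #b1598c → (177, 89, 140).
R = 18 + 0.6 × (177 − 18) = 18 + 0.6 × 159 = 113.4 → 113
G = 173 + 0.6 × (89 − 173) = 173 + 0.6 × -84 = 122.6 → 123
B = 211 + 0.6 × (140 − 211) = 211 + 0.6 × -71 = 168.4 → 168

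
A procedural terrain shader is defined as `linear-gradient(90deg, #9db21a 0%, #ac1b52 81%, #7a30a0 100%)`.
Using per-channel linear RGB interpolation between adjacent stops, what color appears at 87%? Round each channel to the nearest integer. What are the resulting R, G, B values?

(156, 34, 107)

87% lies between the 81% and 100% stops, so the local fraction is t = (87 − 81)/(100 − 81) = 6/19 ≈ 0.3158.
#ac1b52 → (172, 27, 82); #7a30a0 → (122, 48, 160).
R = 172 + 0.3158 × (122 − 172) = 156.21 → 156
G = 27 + 0.3158 × (48 − 27) = 33.632 → 34
B = 82 + 0.3158 × (160 − 82) = 106.632 → 107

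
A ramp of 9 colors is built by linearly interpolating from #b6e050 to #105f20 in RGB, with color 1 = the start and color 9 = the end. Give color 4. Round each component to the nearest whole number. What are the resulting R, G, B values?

With 9 swatches and endpoints inclusive, swatch 4 sits at t = (4 − 1)/(9 − 1) = 3/8 ≈ 0.375.
#b6e050 → (182, 224, 80); #105f20 → (16, 95, 32).
R = 182 + 0.375 × (16 − 182) = 119.75 → 120
G = 224 + 0.375 × (95 − 224) = 175.625 → 176
B = 80 + 0.375 × (32 − 80) = 62 → 62

(120, 176, 62)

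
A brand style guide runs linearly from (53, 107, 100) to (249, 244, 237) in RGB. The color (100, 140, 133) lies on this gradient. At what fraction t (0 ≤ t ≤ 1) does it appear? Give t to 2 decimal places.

Invert the lerp on the R channel (largest span, 196): t = (100 − 53) / (249 − 53) = 47/196 = 0.2398.
Check on G: (140 − 107)/(244 − 107) = 0.2409 ✓

0.24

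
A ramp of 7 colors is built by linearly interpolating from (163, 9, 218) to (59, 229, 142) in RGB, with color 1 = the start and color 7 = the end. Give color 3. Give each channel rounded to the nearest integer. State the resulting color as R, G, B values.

With 7 swatches and endpoints inclusive, swatch 3 sits at t = (3 − 1)/(7 − 1) = 2/6 ≈ 0.3333.
R = 163 + 0.3333 × (59 − 163) = 128.337 → 128
G = 9 + 0.3333 × (229 − 9) = 82.326 → 82
B = 218 + 0.3333 × (142 − 218) = 192.669 → 193

(128, 82, 193)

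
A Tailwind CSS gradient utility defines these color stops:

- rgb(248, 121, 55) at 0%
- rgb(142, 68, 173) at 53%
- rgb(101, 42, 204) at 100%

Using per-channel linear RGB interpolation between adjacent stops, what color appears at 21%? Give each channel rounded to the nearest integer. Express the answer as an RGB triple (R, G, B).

21% lies between the 0% and 53% stops, so the local fraction is t = (21 − 0)/(53 − 0) = 21/53 ≈ 0.3962.
R = 248 + 0.3962 × (142 − 248) = 206.003 → 206
G = 121 + 0.3962 × (68 − 121) = 100.001 → 100
B = 55 + 0.3962 × (173 − 55) = 101.752 → 102

(206, 100, 102)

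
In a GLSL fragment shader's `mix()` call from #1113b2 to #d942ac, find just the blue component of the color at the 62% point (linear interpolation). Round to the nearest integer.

174

B₁ = 178 (from #1113b2), B₂ = 172 (from #d942ac).
B = 178 + 0.62 × (172 − 178) = 174.28 → 174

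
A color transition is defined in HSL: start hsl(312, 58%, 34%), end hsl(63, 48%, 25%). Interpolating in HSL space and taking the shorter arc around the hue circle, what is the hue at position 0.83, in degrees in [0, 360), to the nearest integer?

Hue: 63 − 312 = -249°, but |-249| > 180 so the shorter arc goes the other way: Δh = -249 + 360 = 111°.
H = 312 + 0.83 × (111) = 404.13 → 404 → 404 mod 360 = 44°

44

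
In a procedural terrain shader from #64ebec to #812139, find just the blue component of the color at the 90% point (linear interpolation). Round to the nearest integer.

B₁ = 236 (from #64ebec), B₂ = 57 (from #812139).
B = 236 + 0.9 × (57 − 236) = 74.9 → 75

75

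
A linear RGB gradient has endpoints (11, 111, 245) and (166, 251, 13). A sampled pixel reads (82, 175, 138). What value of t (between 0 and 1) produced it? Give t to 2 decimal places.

Invert the lerp on the B channel (largest span, 232): t = (138 − 245) / (13 − 245) = -107/-232 = 0.46121.
Check on R: (82 − 11)/(166 − 11) = 0.4581 ✓

0.46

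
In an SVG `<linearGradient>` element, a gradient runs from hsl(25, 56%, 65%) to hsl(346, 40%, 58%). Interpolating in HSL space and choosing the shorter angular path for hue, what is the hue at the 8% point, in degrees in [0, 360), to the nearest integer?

22

Hue: 346 − 25 = 321°, but |321| > 180 so the shorter arc goes the other way: Δh = 321 − 360 = -39°.
H = 25 + 0.08 × (-39) = 21.88 → 22°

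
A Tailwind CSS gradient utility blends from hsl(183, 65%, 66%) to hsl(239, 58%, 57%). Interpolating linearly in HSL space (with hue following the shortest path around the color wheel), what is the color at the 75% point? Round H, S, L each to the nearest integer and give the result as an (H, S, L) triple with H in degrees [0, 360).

(225, 60, 59)

Hue arc: Δh = 239 − 183 = 56° (|Δh| ≤ 180, already the shorter path).
H = 183 + 0.75 × (56) = 225 → 225°
S = 65 + 0.75 × (58 − 65) = 59.75 → 60%
L = 66 + 0.75 × (57 − 66) = 59.25 → 59%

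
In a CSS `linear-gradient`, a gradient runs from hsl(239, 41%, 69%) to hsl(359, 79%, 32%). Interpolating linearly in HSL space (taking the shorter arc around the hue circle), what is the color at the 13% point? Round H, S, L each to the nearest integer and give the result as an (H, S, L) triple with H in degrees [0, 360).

Hue arc: Δh = 359 − 239 = 120° (|Δh| ≤ 180, already the shorter path).
H = 239 + 0.13 × (120) = 254.6 → 255°
S = 41 + 0.13 × (79 − 41) = 45.94 → 46%
L = 69 + 0.13 × (32 − 69) = 64.19 → 64%

(255, 46, 64)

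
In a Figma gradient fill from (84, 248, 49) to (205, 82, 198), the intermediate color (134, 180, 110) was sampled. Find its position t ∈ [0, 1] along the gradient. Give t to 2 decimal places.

Invert the lerp on the G channel (largest span, 166): t = (180 − 248) / (82 − 248) = -68/-166 = 0.40964.
Check on R: (134 − 84)/(205 − 84) = 0.4132 ✓

0.41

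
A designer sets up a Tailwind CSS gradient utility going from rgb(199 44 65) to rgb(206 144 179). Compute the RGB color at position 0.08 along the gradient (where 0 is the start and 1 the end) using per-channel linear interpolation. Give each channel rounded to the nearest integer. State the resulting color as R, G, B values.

R = 199 + 0.08 × (206 − 199) = 199 + 0.08 × 7 = 199.56 → 200
G = 44 + 0.08 × (144 − 44) = 44 + 0.08 × 100 = 52 → 52
B = 65 + 0.08 × (179 − 65) = 65 + 0.08 × 114 = 74.12 → 74
So the blended color is (200, 52, 74), about #c8344a.

(200, 52, 74)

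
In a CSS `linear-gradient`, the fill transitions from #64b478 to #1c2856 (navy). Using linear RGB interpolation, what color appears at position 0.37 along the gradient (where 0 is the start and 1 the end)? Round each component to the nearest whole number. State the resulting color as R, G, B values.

#64b478 → (100, 180, 120); #1c2856 → (28, 40, 86).
R = 100 + 0.37 × (28 − 100) = 100 + 0.37 × -72 = 73.36 → 73
G = 180 + 0.37 × (40 − 180) = 180 + 0.37 × -140 = 128.2 → 128
B = 120 + 0.37 × (86 − 120) = 120 + 0.37 × -34 = 107.42 → 107

(73, 128, 107)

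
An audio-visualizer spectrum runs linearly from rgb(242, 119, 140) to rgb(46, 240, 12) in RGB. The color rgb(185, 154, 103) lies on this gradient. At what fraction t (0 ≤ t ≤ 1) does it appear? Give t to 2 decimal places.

0.29

Invert the lerp on the R channel (largest span, 196): t = (185 − 242) / (46 − 242) = -57/-196 = 0.29082.
Check on G: (154 − 119)/(240 − 119) = 0.2893 ✓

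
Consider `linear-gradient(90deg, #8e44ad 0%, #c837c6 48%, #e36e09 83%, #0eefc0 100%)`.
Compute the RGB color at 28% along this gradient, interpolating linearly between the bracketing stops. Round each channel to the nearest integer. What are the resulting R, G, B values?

(176, 60, 188)

28% lies between the 0% and 48% stops, so the local fraction is t = (28 − 0)/(48 − 0) = 28/48 ≈ 0.5833.
#8e44ad → (142, 68, 173); #c837c6 → (200, 55, 198).
R = 142 + 0.5833 × (200 − 142) = 175.831 → 176
G = 68 + 0.5833 × (55 − 68) = 60.417 → 60
B = 173 + 0.5833 × (198 − 173) = 187.583 → 188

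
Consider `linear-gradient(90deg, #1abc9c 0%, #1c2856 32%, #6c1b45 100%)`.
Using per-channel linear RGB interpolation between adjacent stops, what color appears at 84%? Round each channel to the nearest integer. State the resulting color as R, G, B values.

84% lies between the 32% and 100% stops, so the local fraction is t = (84 − 32)/(100 − 32) = 52/68 ≈ 0.7647.
#1c2856 → (28, 40, 86); #6c1b45 → (108, 27, 69).
R = 28 + 0.7647 × (108 − 28) = 89.176 → 89
G = 40 + 0.7647 × (27 − 40) = 30.059 → 30
B = 86 + 0.7647 × (69 − 86) = 73 → 73

(89, 30, 73)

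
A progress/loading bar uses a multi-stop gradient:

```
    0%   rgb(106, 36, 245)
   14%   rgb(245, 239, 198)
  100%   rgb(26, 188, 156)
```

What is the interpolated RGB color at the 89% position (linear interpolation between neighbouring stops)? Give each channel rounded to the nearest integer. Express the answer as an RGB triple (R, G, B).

(54, 195, 161)

89% lies between the 14% and 100% stops, so the local fraction is t = (89 − 14)/(100 − 14) = 75/86 ≈ 0.8721.
R = 245 + 0.8721 × (26 − 245) = 54.01 → 54
G = 239 + 0.8721 × (188 − 239) = 194.523 → 195
B = 198 + 0.8721 × (156 − 198) = 161.372 → 161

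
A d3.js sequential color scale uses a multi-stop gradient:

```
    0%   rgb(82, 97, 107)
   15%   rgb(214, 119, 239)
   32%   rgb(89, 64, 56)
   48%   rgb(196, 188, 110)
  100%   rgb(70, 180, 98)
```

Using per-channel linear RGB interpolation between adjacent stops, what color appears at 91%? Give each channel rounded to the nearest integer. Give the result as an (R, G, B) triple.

(92, 181, 100)

91% lies between the 48% and 100% stops, so the local fraction is t = (91 − 48)/(100 − 48) = 43/52 ≈ 0.8269.
R = 196 + 0.8269 × (70 − 196) = 91.811 → 92
G = 188 + 0.8269 × (180 − 188) = 181.385 → 181
B = 110 + 0.8269 × (98 − 110) = 100.077 → 100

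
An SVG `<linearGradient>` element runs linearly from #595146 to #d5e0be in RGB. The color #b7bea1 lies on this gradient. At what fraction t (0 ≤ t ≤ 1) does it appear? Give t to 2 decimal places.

0.76

Invert the lerp on the G channel (largest span, 143): t = (190 − 81) / (224 − 81) = 109/143 = 0.76224.
Check on R: (183 − 89)/(213 − 89) = 0.7581 ✓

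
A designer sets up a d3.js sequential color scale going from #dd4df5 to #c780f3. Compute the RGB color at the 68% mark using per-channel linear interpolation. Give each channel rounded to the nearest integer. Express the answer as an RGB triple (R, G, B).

#dd4df5 → (221, 77, 245); #c780f3 → (199, 128, 243).
68% corresponds to t = 0.68.
R = 221 + 0.68 × (199 − 221) = 221 + 0.68 × -22 = 206.04 → 206
G = 77 + 0.68 × (128 − 77) = 77 + 0.68 × 51 = 111.68 → 112
B = 245 + 0.68 × (243 − 245) = 245 + 0.68 × -2 = 243.64 → 244
So the blended color is (206, 112, 244), about #ce70f4.

(206, 112, 244)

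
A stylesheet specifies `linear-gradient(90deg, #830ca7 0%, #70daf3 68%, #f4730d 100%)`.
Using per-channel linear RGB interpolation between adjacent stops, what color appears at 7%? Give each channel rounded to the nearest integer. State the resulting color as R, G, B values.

(129, 33, 175)

7% lies between the 0% and 68% stops, so the local fraction is t = (7 − 0)/(68 − 0) = 7/68 ≈ 0.1029.
#830ca7 → (131, 12, 167); #70daf3 → (112, 218, 243).
R = 131 + 0.1029 × (112 − 131) = 129.045 → 129
G = 12 + 0.1029 × (218 − 12) = 33.197 → 33
B = 167 + 0.1029 × (243 − 167) = 174.82 → 175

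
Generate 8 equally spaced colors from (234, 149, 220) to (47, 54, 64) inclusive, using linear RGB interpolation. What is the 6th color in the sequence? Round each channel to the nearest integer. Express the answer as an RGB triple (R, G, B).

(100, 81, 109)

With 8 swatches and endpoints inclusive, swatch 6 sits at t = (6 − 1)/(8 − 1) = 5/7 ≈ 0.7143.
R = 234 + 0.7143 × (47 − 234) = 100.426 → 100
G = 149 + 0.7143 × (54 − 149) = 81.141 → 81
B = 220 + 0.7143 × (64 − 220) = 108.569 → 109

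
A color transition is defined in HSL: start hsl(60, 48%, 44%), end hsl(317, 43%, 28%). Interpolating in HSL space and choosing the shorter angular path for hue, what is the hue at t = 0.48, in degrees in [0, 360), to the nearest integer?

Hue: 317 − 60 = 257°, but |257| > 180 so the shorter arc goes the other way: Δh = 257 − 360 = -103°.
H = 60 + 0.48 × (-103) = 10.56 → 11°

11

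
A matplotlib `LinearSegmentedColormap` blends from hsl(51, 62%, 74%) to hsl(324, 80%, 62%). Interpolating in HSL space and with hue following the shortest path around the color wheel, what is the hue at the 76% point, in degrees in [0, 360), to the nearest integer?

345

Hue: 324 − 51 = 273°, but |273| > 180 so the shorter arc goes the other way: Δh = 273 − 360 = -87°.
H = 51 + 0.76 × (-87) = -15.12 → -15 → -15 mod 360 = 345°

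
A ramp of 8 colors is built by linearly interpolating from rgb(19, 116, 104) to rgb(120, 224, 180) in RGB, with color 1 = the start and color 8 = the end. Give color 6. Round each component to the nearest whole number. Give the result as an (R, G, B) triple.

With 8 swatches and endpoints inclusive, swatch 6 sits at t = (6 − 1)/(8 − 1) = 5/7 ≈ 0.7143.
R = 19 + 0.7143 × (120 − 19) = 91.144 → 91
G = 116 + 0.7143 × (224 − 116) = 193.144 → 193
B = 104 + 0.7143 × (180 − 104) = 158.287 → 158

(91, 193, 158)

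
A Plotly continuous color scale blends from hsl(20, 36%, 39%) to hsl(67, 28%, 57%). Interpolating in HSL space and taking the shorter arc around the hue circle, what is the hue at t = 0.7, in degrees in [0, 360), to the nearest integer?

Hue arc: Δh = 67 − 20 = 47° (|Δh| ≤ 180, already the shorter path).
H = 20 + 0.7 × (47) = 52.9 → 53°

53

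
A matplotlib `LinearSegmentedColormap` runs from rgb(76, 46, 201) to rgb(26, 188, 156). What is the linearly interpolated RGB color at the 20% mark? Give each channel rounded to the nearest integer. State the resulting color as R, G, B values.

(66, 74, 192)

20% corresponds to t = 0.2.
R = 76 + 0.2 × (26 − 76) = 76 + 0.2 × -50 = 66 → 66
G = 46 + 0.2 × (188 − 46) = 46 + 0.2 × 142 = 74.4 → 74
B = 201 + 0.2 × (156 − 201) = 201 + 0.2 × -45 = 192 → 192
So the blended color is (66, 74, 192), about #424ac0.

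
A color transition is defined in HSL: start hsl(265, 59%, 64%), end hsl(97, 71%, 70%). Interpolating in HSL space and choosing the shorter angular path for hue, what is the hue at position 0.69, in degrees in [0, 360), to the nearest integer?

149

Hue arc: Δh = 97 − 265 = -168° (|Δh| ≤ 180, already the shorter path).
H = 265 + 0.69 × (-168) = 149.08 → 149°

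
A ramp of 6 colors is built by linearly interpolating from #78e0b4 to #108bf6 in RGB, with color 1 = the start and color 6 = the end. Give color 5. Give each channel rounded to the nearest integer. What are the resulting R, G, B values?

(37, 156, 233)

With 6 swatches and endpoints inclusive, swatch 5 sits at t = (5 − 1)/(6 − 1) = 4/5 ≈ 0.8.
#78e0b4 → (120, 224, 180); #108bf6 → (16, 139, 246).
R = 120 + 0.8 × (16 − 120) = 36.8 → 37
G = 224 + 0.8 × (139 − 224) = 156 → 156
B = 180 + 0.8 × (246 − 180) = 232.8 → 233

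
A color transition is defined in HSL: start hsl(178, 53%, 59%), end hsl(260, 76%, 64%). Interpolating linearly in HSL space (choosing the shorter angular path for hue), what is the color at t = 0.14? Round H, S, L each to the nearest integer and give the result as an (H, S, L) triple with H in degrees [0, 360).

Hue arc: Δh = 260 − 178 = 82° (|Δh| ≤ 180, already the shorter path).
H = 178 + 0.14 × (82) = 189.48 → 189°
S = 53 + 0.14 × (76 − 53) = 56.22 → 56%
L = 59 + 0.14 × (64 − 59) = 59.7 → 60%

(189, 56, 60)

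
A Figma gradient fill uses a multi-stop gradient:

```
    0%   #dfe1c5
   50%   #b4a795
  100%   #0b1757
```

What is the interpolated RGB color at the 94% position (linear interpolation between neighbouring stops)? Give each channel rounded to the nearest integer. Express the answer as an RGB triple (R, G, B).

(31, 40, 94)

94% lies between the 50% and 100% stops, so the local fraction is t = (94 − 50)/(100 − 50) = 44/50 ≈ 0.88.
#b4a795 → (180, 167, 149); #0b1757 → (11, 23, 87).
R = 180 + 0.88 × (11 − 180) = 31.28 → 31
G = 167 + 0.88 × (23 − 167) = 40.28 → 40
B = 149 + 0.88 × (87 − 149) = 94.44 → 94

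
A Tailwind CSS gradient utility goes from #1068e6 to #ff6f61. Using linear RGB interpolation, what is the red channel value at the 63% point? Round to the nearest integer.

167

R₁ = 16 (from #1068e6), R₂ = 255 (from #ff6f61).
R = 16 + 0.63 × (255 − 16) = 166.57 → 167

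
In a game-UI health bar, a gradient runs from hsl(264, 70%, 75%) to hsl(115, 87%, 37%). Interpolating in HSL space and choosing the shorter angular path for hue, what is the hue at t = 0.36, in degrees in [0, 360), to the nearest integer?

Hue arc: Δh = 115 − 264 = -149° (|Δh| ≤ 180, already the shorter path).
H = 264 + 0.36 × (-149) = 210.36 → 210°

210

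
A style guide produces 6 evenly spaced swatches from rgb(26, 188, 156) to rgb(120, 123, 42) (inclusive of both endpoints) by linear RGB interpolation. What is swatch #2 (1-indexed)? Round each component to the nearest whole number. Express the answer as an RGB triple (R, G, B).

(45, 175, 133)

With 6 swatches and endpoints inclusive, swatch 2 sits at t = (2 − 1)/(6 − 1) = 1/5 ≈ 0.2.
R = 26 + 0.2 × (120 − 26) = 44.8 → 45
G = 188 + 0.2 × (123 − 188) = 175 → 175
B = 156 + 0.2 × (42 − 156) = 133.2 → 133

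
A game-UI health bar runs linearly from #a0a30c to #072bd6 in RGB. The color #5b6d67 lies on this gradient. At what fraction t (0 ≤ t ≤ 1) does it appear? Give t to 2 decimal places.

0.45

Invert the lerp on the B channel (largest span, 202): t = (103 − 12) / (214 − 12) = 91/202 = 0.4505.
Check on R: (91 − 160)/(7 − 160) = 0.451 ✓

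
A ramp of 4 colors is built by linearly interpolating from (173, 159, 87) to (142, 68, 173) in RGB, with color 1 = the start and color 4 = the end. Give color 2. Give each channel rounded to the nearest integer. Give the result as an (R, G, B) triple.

With 4 swatches and endpoints inclusive, swatch 2 sits at t = (2 − 1)/(4 − 1) = 1/3 ≈ 0.3333.
R = 173 + 0.3333 × (142 − 173) = 162.668 → 163
G = 159 + 0.3333 × (68 − 159) = 128.67 → 129
B = 87 + 0.3333 × (173 − 87) = 115.664 → 116

(163, 129, 116)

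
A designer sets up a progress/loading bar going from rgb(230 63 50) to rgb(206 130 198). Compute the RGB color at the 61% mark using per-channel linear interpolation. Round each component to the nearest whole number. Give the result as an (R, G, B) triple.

(215, 104, 140)

61% corresponds to t = 0.61.
R = 230 + 0.61 × (206 − 230) = 230 + 0.61 × -24 = 215.36 → 215
G = 63 + 0.61 × (130 − 63) = 63 + 0.61 × 67 = 103.87 → 104
B = 50 + 0.61 × (198 − 50) = 50 + 0.61 × 148 = 140.28 → 140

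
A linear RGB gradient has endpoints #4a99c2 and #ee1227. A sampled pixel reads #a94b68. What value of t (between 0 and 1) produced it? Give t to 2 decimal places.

0.58

Invert the lerp on the R channel (largest span, 164): t = (169 − 74) / (238 − 74) = 95/164 = 0.57927.
Check on G: (75 − 153)/(18 − 153) = 0.5778 ✓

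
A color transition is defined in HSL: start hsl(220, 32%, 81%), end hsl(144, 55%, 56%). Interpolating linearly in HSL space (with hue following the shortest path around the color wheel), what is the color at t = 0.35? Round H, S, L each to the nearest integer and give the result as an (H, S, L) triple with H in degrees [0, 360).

(193, 40, 72)

Hue arc: Δh = 144 − 220 = -76° (|Δh| ≤ 180, already the shorter path).
H = 220 + 0.35 × (-76) = 193.4 → 193°
S = 32 + 0.35 × (55 − 32) = 40.05 → 40%
L = 81 + 0.35 × (56 − 81) = 72.25 → 72%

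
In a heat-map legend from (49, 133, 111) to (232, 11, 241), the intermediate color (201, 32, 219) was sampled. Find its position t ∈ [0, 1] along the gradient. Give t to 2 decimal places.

Invert the lerp on the R channel (largest span, 183): t = (201 − 49) / (232 − 49) = 152/183 = 0.8306.
Check on G: (32 − 133)/(11 − 133) = 0.8279 ✓

0.83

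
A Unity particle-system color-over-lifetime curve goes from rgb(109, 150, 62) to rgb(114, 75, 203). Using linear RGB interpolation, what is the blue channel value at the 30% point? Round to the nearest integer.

104

B = 62 + 0.3 × (203 − 62) = 104.3 → 104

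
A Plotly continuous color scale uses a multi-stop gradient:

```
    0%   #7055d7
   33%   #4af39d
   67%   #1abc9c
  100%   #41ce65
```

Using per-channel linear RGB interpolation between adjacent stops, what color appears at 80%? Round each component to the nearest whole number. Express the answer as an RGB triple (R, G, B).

(41, 195, 134)

80% lies between the 67% and 100% stops, so the local fraction is t = (80 − 67)/(100 − 67) = 13/33 ≈ 0.3939.
#1abc9c → (26, 188, 156); #41ce65 → (65, 206, 101).
R = 26 + 0.3939 × (65 − 26) = 41.362 → 41
G = 188 + 0.3939 × (206 − 188) = 195.09 → 195
B = 156 + 0.3939 × (101 − 156) = 134.335 → 134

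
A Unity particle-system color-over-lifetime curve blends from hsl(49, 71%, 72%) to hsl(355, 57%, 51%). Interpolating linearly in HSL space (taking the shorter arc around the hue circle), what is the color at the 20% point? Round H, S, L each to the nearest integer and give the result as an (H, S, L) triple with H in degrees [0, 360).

(38, 68, 68)

Hue: 355 − 49 = 306°, but |306| > 180 so the shorter arc goes the other way: Δh = 306 − 360 = -54°.
H = 49 + 0.2 × (-54) = 38.2 → 38°
S = 71 + 0.2 × (57 − 71) = 68.2 → 68%
L = 72 + 0.2 × (51 − 72) = 67.8 → 68%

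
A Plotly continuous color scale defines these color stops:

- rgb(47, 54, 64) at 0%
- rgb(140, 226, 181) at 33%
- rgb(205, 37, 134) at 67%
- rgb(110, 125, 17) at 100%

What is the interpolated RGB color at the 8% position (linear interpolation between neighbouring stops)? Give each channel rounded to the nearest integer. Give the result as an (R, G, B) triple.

8% lies between the 0% and 33% stops, so the local fraction is t = (8 − 0)/(33 − 0) = 8/33 ≈ 0.2424.
R = 47 + 0.2424 × (140 − 47) = 69.543 → 70
G = 54 + 0.2424 × (226 − 54) = 95.693 → 96
B = 64 + 0.2424 × (181 − 64) = 92.361 → 92

(70, 96, 92)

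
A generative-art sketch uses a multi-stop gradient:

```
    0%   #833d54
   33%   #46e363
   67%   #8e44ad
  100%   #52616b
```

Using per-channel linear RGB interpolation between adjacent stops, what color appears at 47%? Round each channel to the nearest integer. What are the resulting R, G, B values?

47% lies between the 33% and 67% stops, so the local fraction is t = (47 − 33)/(67 − 33) = 14/34 ≈ 0.4118.
#46e363 → (70, 227, 99); #8e44ad → (142, 68, 173).
R = 70 + 0.4118 × (142 − 70) = 99.65 → 100
G = 227 + 0.4118 × (68 − 227) = 161.524 → 162
B = 99 + 0.4118 × (173 − 99) = 129.473 → 129

(100, 162, 129)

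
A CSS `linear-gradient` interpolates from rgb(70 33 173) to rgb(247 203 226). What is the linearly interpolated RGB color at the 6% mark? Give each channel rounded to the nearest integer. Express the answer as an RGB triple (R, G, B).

(81, 43, 176)

6% corresponds to t = 0.06.
R = 70 + 0.06 × (247 − 70) = 70 + 0.06 × 177 = 80.62 → 81
G = 33 + 0.06 × (203 − 33) = 33 + 0.06 × 170 = 43.2 → 43
B = 173 + 0.06 × (226 − 173) = 173 + 0.06 × 53 = 176.18 → 176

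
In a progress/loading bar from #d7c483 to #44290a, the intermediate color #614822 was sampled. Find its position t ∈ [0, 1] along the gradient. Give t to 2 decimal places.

0.80

Invert the lerp on the G channel (largest span, 155): t = (72 − 196) / (41 − 196) = -124/-155 = 0.8.
Check on R: (97 − 215)/(68 − 215) = 0.8027 ✓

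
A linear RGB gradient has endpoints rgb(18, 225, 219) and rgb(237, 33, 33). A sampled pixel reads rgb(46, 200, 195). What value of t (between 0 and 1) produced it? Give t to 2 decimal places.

Invert the lerp on the R channel (largest span, 219): t = (46 − 18) / (237 − 18) = 28/219 = 0.12785.
Check on G: (200 − 225)/(33 − 225) = 0.1302 ✓

0.13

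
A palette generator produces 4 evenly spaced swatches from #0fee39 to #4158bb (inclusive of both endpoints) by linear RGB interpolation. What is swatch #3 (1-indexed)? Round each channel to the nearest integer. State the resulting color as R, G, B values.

(48, 138, 144)

With 4 swatches and endpoints inclusive, swatch 3 sits at t = (3 − 1)/(4 − 1) = 2/3 ≈ 0.6667.
#0fee39 → (15, 238, 57); #4158bb → (65, 88, 187).
R = 15 + 0.6667 × (65 − 15) = 48.335 → 48
G = 238 + 0.6667 × (88 − 238) = 137.995 → 138
B = 57 + 0.6667 × (187 − 57) = 143.671 → 144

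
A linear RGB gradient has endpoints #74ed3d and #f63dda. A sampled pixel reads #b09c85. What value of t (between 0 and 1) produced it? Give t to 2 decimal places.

Invert the lerp on the G channel (largest span, 176): t = (156 − 237) / (61 − 237) = -81/-176 = 0.46023.
Check on R: (176 − 116)/(246 − 116) = 0.4615 ✓

0.46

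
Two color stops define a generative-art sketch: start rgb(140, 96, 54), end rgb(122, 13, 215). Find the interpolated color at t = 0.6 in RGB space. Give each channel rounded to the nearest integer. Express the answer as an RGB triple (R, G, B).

R = 140 + 0.6 × (122 − 140) = 140 + 0.6 × -18 = 129.2 → 129
G = 96 + 0.6 × (13 − 96) = 96 + 0.6 × -83 = 46.2 → 46
B = 54 + 0.6 × (215 − 54) = 54 + 0.6 × 161 = 150.6 → 151

(129, 46, 151)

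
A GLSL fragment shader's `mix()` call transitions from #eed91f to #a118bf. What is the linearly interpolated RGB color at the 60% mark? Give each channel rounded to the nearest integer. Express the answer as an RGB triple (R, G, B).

#eed91f → (238, 217, 31); #a118bf → (161, 24, 191).
60% corresponds to t = 0.6.
R = 238 + 0.6 × (161 − 238) = 238 + 0.6 × -77 = 191.8 → 192
G = 217 + 0.6 × (24 − 217) = 217 + 0.6 × -193 = 101.2 → 101
B = 31 + 0.6 × (191 − 31) = 31 + 0.6 × 160 = 127 → 127

(192, 101, 127)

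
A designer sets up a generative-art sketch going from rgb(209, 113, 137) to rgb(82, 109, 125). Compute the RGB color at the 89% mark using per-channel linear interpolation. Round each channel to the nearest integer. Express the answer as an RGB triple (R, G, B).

89% corresponds to t = 0.89.
R = 209 + 0.89 × (82 − 209) = 209 + 0.89 × -127 = 95.97 → 96
G = 113 + 0.89 × (109 − 113) = 113 + 0.89 × -4 = 109.44 → 109
B = 137 + 0.89 × (125 − 137) = 137 + 0.89 × -12 = 126.32 → 126

(96, 109, 126)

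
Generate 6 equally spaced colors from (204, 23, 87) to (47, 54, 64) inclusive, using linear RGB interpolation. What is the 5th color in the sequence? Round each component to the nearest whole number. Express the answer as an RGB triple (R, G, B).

With 6 swatches and endpoints inclusive, swatch 5 sits at t = (5 − 1)/(6 − 1) = 4/5 ≈ 0.8.
R = 204 + 0.8 × (47 − 204) = 78.4 → 78
G = 23 + 0.8 × (54 − 23) = 47.8 → 48
B = 87 + 0.8 × (64 − 87) = 68.6 → 69

(78, 48, 69)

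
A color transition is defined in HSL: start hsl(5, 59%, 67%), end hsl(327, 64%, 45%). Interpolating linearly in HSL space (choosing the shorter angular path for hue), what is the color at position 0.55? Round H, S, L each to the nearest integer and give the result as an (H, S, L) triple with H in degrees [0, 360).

Hue: 327 − 5 = 322°, but |322| > 180 so the shorter arc goes the other way: Δh = 322 − 360 = -38°.
H = 5 + 0.55 × (-38) = -15.9 → -16 → -16 mod 360 = 344°
S = 59 + 0.55 × (64 − 59) = 61.75 → 62%
L = 67 + 0.55 × (45 − 67) = 54.9 → 55%

(344, 62, 55)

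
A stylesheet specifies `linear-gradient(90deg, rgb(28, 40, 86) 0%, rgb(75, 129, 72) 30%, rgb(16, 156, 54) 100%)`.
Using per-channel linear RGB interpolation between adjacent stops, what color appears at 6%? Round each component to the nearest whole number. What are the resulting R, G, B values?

6% lies between the 0% and 30% stops, so the local fraction is t = (6 − 0)/(30 − 0) = 6/30 ≈ 0.2.
R = 28 + 0.2 × (75 − 28) = 37.4 → 37
G = 40 + 0.2 × (129 − 40) = 57.8 → 58
B = 86 + 0.2 × (72 − 86) = 83.2 → 83

(37, 58, 83)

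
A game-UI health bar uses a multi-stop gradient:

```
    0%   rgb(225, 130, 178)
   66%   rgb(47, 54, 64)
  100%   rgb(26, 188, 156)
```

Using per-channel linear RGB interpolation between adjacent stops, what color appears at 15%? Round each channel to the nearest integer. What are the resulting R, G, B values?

(185, 113, 152)

15% lies between the 0% and 66% stops, so the local fraction is t = (15 − 0)/(66 − 0) = 15/66 ≈ 0.2273.
R = 225 + 0.2273 × (47 − 225) = 184.541 → 185
G = 130 + 0.2273 × (54 − 130) = 112.725 → 113
B = 178 + 0.2273 × (64 − 178) = 152.088 → 152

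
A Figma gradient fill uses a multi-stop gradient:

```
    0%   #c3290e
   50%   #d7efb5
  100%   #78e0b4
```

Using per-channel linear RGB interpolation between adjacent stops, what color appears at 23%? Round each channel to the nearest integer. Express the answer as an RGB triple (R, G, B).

23% lies between the 0% and 50% stops, so the local fraction is t = (23 − 0)/(50 − 0) = 23/50 ≈ 0.46.
#c3290e → (195, 41, 14); #d7efb5 → (215, 239, 181).
R = 195 + 0.46 × (215 − 195) = 204.2 → 204
G = 41 + 0.46 × (239 − 41) = 132.08 → 132
B = 14 + 0.46 × (181 − 14) = 90.82 → 91

(204, 132, 91)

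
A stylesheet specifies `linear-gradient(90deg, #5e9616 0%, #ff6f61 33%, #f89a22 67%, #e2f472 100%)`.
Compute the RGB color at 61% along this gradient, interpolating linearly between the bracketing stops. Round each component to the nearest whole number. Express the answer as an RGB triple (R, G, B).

(249, 146, 45)

61% lies between the 33% and 67% stops, so the local fraction is t = (61 − 33)/(67 − 33) = 28/34 ≈ 0.8235.
#ff6f61 → (255, 111, 97); #f89a22 → (248, 154, 34).
R = 255 + 0.8235 × (248 − 255) = 249.236 → 249
G = 111 + 0.8235 × (154 − 111) = 146.411 → 146
B = 97 + 0.8235 × (34 − 97) = 45.12 → 45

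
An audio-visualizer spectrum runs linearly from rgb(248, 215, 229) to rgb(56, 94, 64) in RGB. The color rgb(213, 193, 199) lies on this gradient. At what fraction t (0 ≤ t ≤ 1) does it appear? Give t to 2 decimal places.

0.18

Invert the lerp on the R channel (largest span, 192): t = (213 − 248) / (56 − 248) = -35/-192 = 0.18229.
Check on G: (193 − 215)/(94 − 215) = 0.1818 ✓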